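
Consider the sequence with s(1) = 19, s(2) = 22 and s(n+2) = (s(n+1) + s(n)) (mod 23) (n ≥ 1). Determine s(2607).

2

Listing terms: s(1) = 19,  s(2) = 22,  s(3) = 18,  s(4) = 17,  s(5) = 12,  s(6) = 6,  s(7) = 18,  s(8) = 1,  s(9) = 19,  s(10) = 20,  s(11) = 16,  s(12) = 13,  s(13) = 6,  s(14) = 19,  s(15) = 2,  s(16) = 21,  s(17) = 0,  s(18) = 21,  s(19) = 21,  s(20) = 19,  s(21) = 17,  s(22) = 13,  s(23) = 7,  s(24) = 20,  s(25) = 4,  s(26) = 1,  s(27) = 5,  s(28) = 6,  s(29) = 11,  s(30) = 17,  s(31) = 5,  s(32) = 22,  s(33) = 4,  s(34) = 3,  s(35) = 7,  s(36) = 10,  s(37) = 17,  s(38) = 4,  s(39) = 21,  s(40) = 2,  s(41) = 0,  s(42) = 2,  s(43) = 2,  s(44) = 4,  s(45) = 6,  s(46) = 10,  s(47) = 16,  s(48) = 3,  s(49) = 19,  s(50) = 22.
The sequence repeats with period 48.
(2607 - 1) mod 48 = 14, so s(2607) = s(15) = 2.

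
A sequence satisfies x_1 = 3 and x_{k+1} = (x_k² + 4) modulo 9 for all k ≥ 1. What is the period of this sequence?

3

x_1 = 3, x_2 = 4, x_3 = 2, x_4 = 8, x_5 = 5, x_6 = 2.
Since x_6 = x_3 = 2, the sequence is eventually periodic: after a pre-period of length 2 it cycles with period 3.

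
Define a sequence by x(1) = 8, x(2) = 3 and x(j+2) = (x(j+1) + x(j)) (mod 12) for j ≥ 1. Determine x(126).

Listing terms: x(1) = 8,  x(2) = 3,  x(3) = 11,  x(4) = 2,  x(5) = 1,  x(6) = 3,  x(7) = 4,  x(8) = 7,  x(9) = 11,  x(10) = 6,  x(11) = 5,  x(12) = 11,  x(13) = 4,  x(14) = 3,  x(15) = 7,  x(16) = 10,  x(17) = 5,  x(18) = 3,  x(19) = 8,  x(20) = 11,  x(21) = 7,  x(22) = 6,  x(23) = 1,  x(24) = 7,  x(25) = 8,  x(26) = 3.
Since (x(25), x(26)) = (x(1), x(2)) = (8, 3) (two consecutive terms determine the rest), the sequence is periodic with period 24.
So x(126) = x(1 + ((126-1) mod 24)) = x(6) = 3.

3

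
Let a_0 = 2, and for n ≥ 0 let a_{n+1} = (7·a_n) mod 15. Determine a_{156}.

Listing terms: a_0 = 2; a_1 = 14; a_2 = 8; a_3 = 11; a_4 = 2.
The sequence repeats with period 4.
So a_{156} = a_{0 + ((156-0) mod 4)} = a_0 = 2.

2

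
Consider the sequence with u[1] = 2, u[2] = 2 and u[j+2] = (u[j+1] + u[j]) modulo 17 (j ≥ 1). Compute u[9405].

u[1] = 2; u[2] = 2; u[3] = 4; u[4] = 6; u[5] = 10; u[6] = 16; u[7] = 9; u[8] = 8; u[9] = 0; u[10] = 8; u[11] = 8; u[12] = 16; u[13] = 7; u[14] = 6; u[15] = 13; u[16] = 2; u[17] = 15; u[18] = 0; u[19] = 15; u[20] = 15; u[21] = 13; u[22] = 11; u[23] = 7; u[24] = 1; u[25] = 8; u[26] = 9; u[27] = 0; u[28] = 9; u[29] = 9; u[30] = 1; u[31] = 10; u[32] = 11; u[33] = 4; u[34] = 15; u[35] = 2; u[36] = 0; u[37] = 2; u[38] = 2.
Since (u[37], u[38]) = (u[1], u[2]) = (2, 2) (two consecutive terms determine the rest), the sequence is periodic with period 36.
(9405 - 1) mod 36 = 8, so u[9405] = u[9] = 0.

0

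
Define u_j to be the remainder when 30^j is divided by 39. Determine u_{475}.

30

Computing terms: u_1 = 30, u_2 = 3, u_3 = 12, u_4 = 9, u_5 = 36, u_6 = 27, u_7 = 30.
Since u_7 = u_1 = 30, the sequence is periodic with period 6.
So u_{475} = u_{1 + ((475-1) mod 6)} = u_1 = 30.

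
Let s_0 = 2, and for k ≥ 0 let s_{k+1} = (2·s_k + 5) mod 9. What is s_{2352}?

We have s_0 = 2; s_1 = 0; s_2 = 5; s_3 = 6; s_4 = 8; s_5 = 3; s_6 = 2.
Since s_6 = s_0 = 2, the sequence is periodic with period 6.
(2352 - 0) mod 6 = 0, so s_{2352} = s_0 = 2.

2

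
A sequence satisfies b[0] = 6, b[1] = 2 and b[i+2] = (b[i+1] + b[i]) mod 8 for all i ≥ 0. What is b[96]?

6

Computing terms: b[0] = 6; b[1] = 2; b[2] = 0; b[3] = 2; b[4] = 2; b[5] = 4; b[6] = 6; b[7] = 2.
The sequence repeats with period 6.
So b[96] = b[0 + ((96-0) mod 6)] = b[0] = 6.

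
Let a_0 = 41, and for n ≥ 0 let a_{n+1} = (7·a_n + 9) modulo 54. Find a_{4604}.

11

Computing terms: a_0 = 41; a_1 = 26; a_2 = 29; a_3 = 50; a_4 = 35; a_5 = 38; a_6 = 5; a_7 = 44; a_8 = 47; a_9 = 14; a_{10} = 53; a_{11} = 2; a_{12} = 23; a_{13} = 8; a_{14} = 11; a_{15} = 32; a_{16} = 17; a_{17} = 20; a_{18} = 41.
Since a_{18} = a_0 = 41, the sequence is periodic with period 18.
So a_{4604} = a_{0 + ((4604-0) mod 18)} = a_{14} = 11.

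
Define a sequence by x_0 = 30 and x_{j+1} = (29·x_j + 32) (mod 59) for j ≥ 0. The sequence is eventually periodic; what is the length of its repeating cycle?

We have x_0 = 30,  x_1 = 17,  x_2 = 53,  x_3 = 35,  x_4 = 44,  x_5 = 10,  x_6 = 27,  x_7 = 48,  x_8 = 8,  x_9 = 28,  x_{10} = 18,  x_{11} = 23,  x_{12} = 50,  x_{13} = 7,  x_{14} = 58,  x_{15} = 3,  x_{16} = 1,  x_{17} = 2,  x_{18} = 31,  x_{19} = 46,  x_{20} = 9,  x_{21} = 57,  x_{22} = 33,  x_{23} = 45,  x_{24} = 39,  x_{25} = 42,  x_{26} = 11,  x_{27} = 56,  x_{28} = 4,  x_{29} = 30.
Since x_{29} = x_0 = 30, the sequence is periodic with period 29.

29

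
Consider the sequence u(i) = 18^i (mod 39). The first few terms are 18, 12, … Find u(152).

27

Computing terms: u(1) = 18, u(2) = 12, u(3) = 21, u(4) = 27, u(5) = 18.
Since u(5) = u(1) = 18, the sequence is periodic with period 4.
So u(152) = u(1 + ((152-1) mod 4)) = u(4) = 27.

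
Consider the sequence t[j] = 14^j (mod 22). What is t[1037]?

20

Listing terms: t[1] = 14; t[2] = 20; t[3] = 16; t[4] = 4; t[5] = 12; t[6] = 14.
The sequence repeats with period 5.
So t[1037] = t[1 + ((1037-1) mod 5)] = t[2] = 20.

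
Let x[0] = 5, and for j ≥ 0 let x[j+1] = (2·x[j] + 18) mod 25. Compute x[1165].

18

We have x[0] = 5; x[1] = 3; x[2] = 24; x[3] = 16; x[4] = 0; x[5] = 18; x[6] = 4; x[7] = 1; x[8] = 20; x[9] = 8; x[10] = 9; x[11] = 11; x[12] = 15; x[13] = 23; x[14] = 14; x[15] = 21; x[16] = 10; x[17] = 13; x[18] = 19; x[19] = 6; x[20] = 5.
Since x[20] = x[0] = 5, the sequence is periodic with period 20.
(1165 - 0) mod 20 = 5, so x[1165] = x[5] = 18.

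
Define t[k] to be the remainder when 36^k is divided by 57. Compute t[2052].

Computing terms: t[0] = 1,  t[1] = 36,  t[2] = 42,  t[3] = 30,  t[4] = 54,  t[5] = 6,  t[6] = 45,  t[7] = 24,  t[8] = 9,  t[9] = 39,  t[10] = 36.
Since t[10] = t[1] = 36, the sequence is eventually periodic: after a pre-period of length 1 it cycles with period 9.
For k ≥ 1, t[k] depends only on (k - 1) mod 9. (2052 - 1) mod 9 = 8, so t[2052] = t[9] = 39.

39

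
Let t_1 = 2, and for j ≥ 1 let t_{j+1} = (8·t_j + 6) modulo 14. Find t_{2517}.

6

Listing terms: t_1 = 2,  t_2 = 8,  t_3 = 0,  t_4 = 6,  t_5 = 12,  t_6 = 4,  t_7 = 10,  t_8 = 2.
Since t_8 = t_1 = 2, the sequence is periodic with period 7.
(2517 - 1) mod 7 = 3, so t_{2517} = t_4 = 6.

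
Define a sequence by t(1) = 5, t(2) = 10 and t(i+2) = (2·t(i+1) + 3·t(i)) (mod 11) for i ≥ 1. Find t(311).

5

Computing terms: t(1) = 5,  t(2) = 10,  t(3) = 2,  t(4) = 1,  t(5) = 8,  t(6) = 8,  t(7) = 7,  t(8) = 5,  t(9) = 9,  t(10) = 0,  t(11) = 5,  t(12) = 10.
The sequence repeats with period 10.
So t(311) = t(1 + ((311-1) mod 10)) = t(1) = 5.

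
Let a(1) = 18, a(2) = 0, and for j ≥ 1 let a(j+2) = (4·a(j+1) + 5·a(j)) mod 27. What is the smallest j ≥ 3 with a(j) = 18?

Listing terms: a(1) = 18,  a(2) = 0,  a(3) = 9,  a(4) = 9,  a(5) = 0,  a(6) = 18,  a(7) = 18,  a(8) = 0.
Since (a(7), a(8)) = (a(1), a(2)) = (18, 0) (two consecutive terms determine the rest), the sequence is periodic with period 6.
The value 18 first appears (with j ≥ 3) at a(6).

6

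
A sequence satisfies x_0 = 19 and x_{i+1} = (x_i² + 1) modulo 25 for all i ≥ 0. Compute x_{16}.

2

Listing terms: x_0 = 19,  x_1 = 12,  x_2 = 20,  x_3 = 1,  x_4 = 2,  x_5 = 5,  x_6 = 1.
Since x_6 = x_3 = 1, the sequence is eventually periodic: after a pre-period of length 3 it cycles with period 3.
For i ≥ 3, x_i depends only on (i - 3) mod 3. (16 - 3) mod 3 = 1, so x_{16} = x_4 = 2.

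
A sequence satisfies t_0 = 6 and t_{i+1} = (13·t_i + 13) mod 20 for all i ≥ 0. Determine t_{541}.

We have t_0 = 6, t_1 = 11, t_2 = 16, t_3 = 1, t_4 = 6.
The sequence repeats with period 4.
So t_{541} = t_{0 + ((541-0) mod 4)} = t_1 = 11.

11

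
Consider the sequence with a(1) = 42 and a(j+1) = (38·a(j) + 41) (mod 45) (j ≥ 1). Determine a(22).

2

We have a(1) = 42, a(2) = 17, a(3) = 12, a(4) = 2, a(5) = 27, a(6) = 32, a(7) = 42.
Since a(7) = a(1) = 42, the sequence is periodic with period 6.
(22 - 1) mod 6 = 3, so a(22) = a(4) = 2.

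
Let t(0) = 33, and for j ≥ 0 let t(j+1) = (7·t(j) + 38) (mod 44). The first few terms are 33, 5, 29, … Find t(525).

13

Listing terms: t(0) = 33; t(1) = 5; t(2) = 29; t(3) = 21; t(4) = 9; t(5) = 13; t(6) = 41; t(7) = 17; t(8) = 25; t(9) = 37; t(10) = 33.
Since t(10) = t(0) = 33, the sequence is periodic with period 10.
(525 - 0) mod 10 = 5, so t(525) = t(5) = 13.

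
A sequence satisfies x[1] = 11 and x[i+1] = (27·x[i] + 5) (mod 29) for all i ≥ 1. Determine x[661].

3

x[1] = 11,  x[2] = 12,  x[3] = 10,  x[4] = 14,  x[5] = 6,  x[6] = 22,  x[7] = 19,  x[8] = 25,  x[9] = 13,  x[10] = 8,  x[11] = 18,  x[12] = 27,  x[13] = 9,  x[14] = 16,  x[15] = 2,  x[16] = 1,  x[17] = 3,  x[18] = 28,  x[19] = 7,  x[20] = 20,  x[21] = 23,  x[22] = 17,  x[23] = 0,  x[24] = 5,  x[25] = 24,  x[26] = 15,  x[27] = 4,  x[28] = 26,  x[29] = 11.
Since x[29] = x[1] = 11, the sequence is periodic with period 28.
(661 - 1) mod 28 = 16, so x[661] = x[17] = 3.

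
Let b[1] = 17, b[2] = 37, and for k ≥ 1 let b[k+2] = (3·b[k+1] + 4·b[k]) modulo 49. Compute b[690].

Computing terms: b[1] = 17,  b[2] = 37,  b[3] = 32,  b[4] = 48,  b[5] = 27,  b[6] = 28,  b[7] = 45,  b[8] = 2,  b[9] = 39,  b[10] = 27,  b[11] = 41,  b[12] = 35,  b[13] = 24,  b[14] = 16,  b[15] = 46,  b[16] = 6,  b[17] = 6,  b[18] = 42,  b[19] = 3,  b[20] = 30,  b[21] = 4,  b[22] = 34,  b[23] = 20,  b[24] = 0,  b[25] = 31,  b[26] = 44,  b[27] = 11,  b[28] = 13,  b[29] = 34,  b[30] = 7,  b[31] = 10,  b[32] = 9,  b[33] = 18,  b[34] = 41,  b[35] = 48,  b[36] = 14,  b[37] = 38,  b[38] = 23,  b[39] = 25,  b[40] = 20,  b[41] = 13,  b[42] = 21,  b[43] = 17,  b[44] = 37.
Since (b[43], b[44]) = (b[1], b[2]) = (17, 37) (two consecutive terms determine the rest), the sequence is periodic with period 42.
So b[690] = b[1 + ((690-1) mod 42)] = b[18] = 42.

42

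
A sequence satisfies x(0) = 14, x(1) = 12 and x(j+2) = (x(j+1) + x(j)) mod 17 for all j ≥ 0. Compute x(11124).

Computing terms: x(0) = 14,  x(1) = 12,  x(2) = 9,  x(3) = 4,  x(4) = 13,  x(5) = 0,  x(6) = 13,  x(7) = 13,  x(8) = 9,  x(9) = 5,  x(10) = 14,  x(11) = 2,  x(12) = 16,  x(13) = 1,  x(14) = 0,  x(15) = 1,  x(16) = 1,  x(17) = 2,  x(18) = 3,  x(19) = 5,  x(20) = 8,  x(21) = 13,  x(22) = 4,  x(23) = 0,  x(24) = 4,  x(25) = 4,  x(26) = 8,  x(27) = 12,  x(28) = 3,  x(29) = 15,  x(30) = 1,  x(31) = 16,  x(32) = 0,  x(33) = 16,  x(34) = 16,  x(35) = 15,  x(36) = 14,  x(37) = 12.
The sequence repeats with period 36.
(11124 - 0) mod 36 = 0, so x(11124) = x(0) = 14.

14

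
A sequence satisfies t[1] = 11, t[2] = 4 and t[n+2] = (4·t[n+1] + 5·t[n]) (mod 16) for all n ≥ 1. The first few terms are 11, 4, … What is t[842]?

Computing terms: t[1] = 11, t[2] = 4, t[3] = 7, t[4] = 0, t[5] = 3, t[6] = 12, t[7] = 15, t[8] = 8, t[9] = 11, t[10] = 4.
The sequence repeats with period 8.
So t[842] = t[1 + ((842-1) mod 8)] = t[2] = 4.

4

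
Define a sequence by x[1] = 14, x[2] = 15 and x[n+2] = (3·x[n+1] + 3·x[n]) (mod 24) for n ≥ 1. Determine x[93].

We have x[1] = 14; x[2] = 15; x[3] = 15; x[4] = 18; x[5] = 3; x[6] = 15; x[7] = 6; x[8] = 15; x[9] = 15.
Since (x[8], x[9]) = (x[2], x[3]) = (15, 15) (two consecutive terms determine the rest), the sequence is eventually periodic: after a pre-period of length 1 it cycles with period 6.
For n ≥ 2, x[n] depends only on (n - 2) mod 6. (93 - 2) mod 6 = 1, so x[93] = x[3] = 15.

15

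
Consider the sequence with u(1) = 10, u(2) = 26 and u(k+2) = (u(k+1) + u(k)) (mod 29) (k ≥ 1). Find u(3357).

1

Computing terms: u(1) = 10,  u(2) = 26,  u(3) = 7,  u(4) = 4,  u(5) = 11,  u(6) = 15,  u(7) = 26,  u(8) = 12,  u(9) = 9,  u(10) = 21,  u(11) = 1,  u(12) = 22,  u(13) = 23,  u(14) = 16,  u(15) = 10,  u(16) = 26.
The sequence repeats with period 14.
So u(3357) = u(1 + ((3357-1) mod 14)) = u(11) = 1.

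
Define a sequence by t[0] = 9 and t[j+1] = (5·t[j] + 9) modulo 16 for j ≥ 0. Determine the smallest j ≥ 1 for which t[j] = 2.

Listing terms: t[0] = 9,  t[1] = 6,  t[2] = 7,  t[3] = 12,  t[4] = 5,  t[5] = 2,  t[6] = 3,  t[7] = 8,  t[8] = 1,  t[9] = 14,  t[10] = 15,  t[11] = 4,  t[12] = 13,  t[13] = 10,  t[14] = 11,  t[15] = 0,  t[16] = 9.
The sequence repeats with period 16.
The value 2 first appears (with j ≥ 1) at t[5].

5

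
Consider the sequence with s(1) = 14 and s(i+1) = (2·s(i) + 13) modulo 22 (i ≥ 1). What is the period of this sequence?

10

Computing terms: s(1) = 14, s(2) = 19, s(3) = 7, s(4) = 5, s(5) = 1, s(6) = 15, s(7) = 21, s(8) = 11, s(9) = 13, s(10) = 17, s(11) = 3, s(12) = 19.
Since s(12) = s(2) = 19, the sequence is eventually periodic: after a pre-period of length 1 it cycles with period 10.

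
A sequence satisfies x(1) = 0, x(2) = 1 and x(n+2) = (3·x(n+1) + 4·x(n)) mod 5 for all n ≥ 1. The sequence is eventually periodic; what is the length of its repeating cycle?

10

We have x(1) = 0,  x(2) = 1,  x(3) = 3,  x(4) = 3,  x(5) = 1,  x(6) = 0,  x(7) = 4,  x(8) = 2,  x(9) = 2,  x(10) = 4,  x(11) = 0,  x(12) = 1.
The sequence repeats with period 10.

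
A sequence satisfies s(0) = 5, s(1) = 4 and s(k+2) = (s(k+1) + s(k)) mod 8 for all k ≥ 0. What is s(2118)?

1

Computing terms: s(0) = 5; s(1) = 4; s(2) = 1; s(3) = 5; s(4) = 6; s(5) = 3; s(6) = 1; s(7) = 4; s(8) = 5; s(9) = 1; s(10) = 6; s(11) = 7; s(12) = 5; s(13) = 4.
The sequence repeats with period 12.
(2118 - 0) mod 12 = 6, so s(2118) = s(6) = 1.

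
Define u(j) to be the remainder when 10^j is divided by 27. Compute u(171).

1

u(0) = 1; u(1) = 10; u(2) = 19; u(3) = 1.
Since u(3) = u(0) = 1, the sequence is periodic with period 3.
So u(171) = u(0 + ((171-0) mod 3)) = u(0) = 1.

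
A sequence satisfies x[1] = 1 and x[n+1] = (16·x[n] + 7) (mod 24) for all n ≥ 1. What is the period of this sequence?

3

Computing terms: x[1] = 1, x[2] = 23, x[3] = 15, x[4] = 7, x[5] = 23.
Since x[5] = x[2] = 23, the sequence is eventually periodic: after a pre-period of length 1 it cycles with period 3.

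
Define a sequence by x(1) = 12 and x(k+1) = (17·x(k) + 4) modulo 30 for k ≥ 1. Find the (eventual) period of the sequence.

We have x(1) = 12,  x(2) = 28,  x(3) = 0,  x(4) = 4,  x(5) = 12.
Since x(5) = x(1) = 12, the sequence is periodic with period 4.

4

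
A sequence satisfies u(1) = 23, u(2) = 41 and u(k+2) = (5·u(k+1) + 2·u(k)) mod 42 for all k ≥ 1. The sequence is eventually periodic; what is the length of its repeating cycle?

u(1) = 23, u(2) = 41, u(3) = 41, u(4) = 35, u(5) = 5, u(6) = 11, u(7) = 23, u(8) = 11, u(9) = 17, u(10) = 23, u(11) = 23, u(12) = 35, u(13) = 11, u(14) = 41, u(15) = 17, u(16) = 41, u(17) = 29, u(18) = 17, u(19) = 17, u(20) = 35, u(21) = 41, u(22) = 23, u(23) = 29, u(24) = 23, u(25) = 5, u(26) = 29, u(27) = 29, u(28) = 35, u(29) = 23, u(30) = 17, u(31) = 5, u(32) = 17, u(33) = 11, u(34) = 5, u(35) = 5, u(36) = 35, u(37) = 17, u(38) = 29, u(39) = 11, u(40) = 29, u(41) = 41, u(42) = 11, u(43) = 11, u(44) = 35, u(45) = 29, u(46) = 5, u(47) = 41, u(48) = 5, u(49) = 23, u(50) = 41.
Since (u(49), u(50)) = (u(1), u(2)) = (23, 41) (two consecutive terms determine the rest), the sequence is periodic with period 48.

48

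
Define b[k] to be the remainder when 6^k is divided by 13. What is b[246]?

12

b[1] = 6; b[2] = 10; b[3] = 8; b[4] = 9; b[5] = 2; b[6] = 12; b[7] = 7; b[8] = 3; b[9] = 5; b[10] = 4; b[11] = 11; b[12] = 1; b[13] = 6.
Since b[13] = b[1] = 6, the sequence is periodic with period 12.
So b[246] = b[1 + ((246-1) mod 12)] = b[6] = 12.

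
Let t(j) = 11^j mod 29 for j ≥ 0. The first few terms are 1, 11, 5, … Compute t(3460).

We have t(0) = 1, t(1) = 11, t(2) = 5, t(3) = 26, t(4) = 25, t(5) = 14, t(6) = 9, t(7) = 12, t(8) = 16, t(9) = 2, t(10) = 22, t(11) = 10, t(12) = 23, t(13) = 21, t(14) = 28, t(15) = 18, t(16) = 24, t(17) = 3, t(18) = 4, t(19) = 15, t(20) = 20, t(21) = 17, t(22) = 13, t(23) = 27, t(24) = 7, t(25) = 19, t(26) = 6, t(27) = 8, t(28) = 1.
Since t(28) = t(0) = 1, the sequence is periodic with period 28.
So t(3460) = t(0 + ((3460-0) mod 28)) = t(16) = 24.

24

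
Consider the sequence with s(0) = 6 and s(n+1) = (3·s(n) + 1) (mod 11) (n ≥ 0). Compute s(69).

Computing terms: s(0) = 6,  s(1) = 8,  s(2) = 3,  s(3) = 10,  s(4) = 9,  s(5) = 6.
The sequence repeats with period 5.
(69 - 0) mod 5 = 4, so s(69) = s(4) = 9.

9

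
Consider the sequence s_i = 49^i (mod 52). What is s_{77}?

Listing terms: s_0 = 1; s_1 = 49; s_2 = 9; s_3 = 25; s_4 = 29; s_5 = 17; s_6 = 1.
Since s_6 = s_0 = 1, the sequence is periodic with period 6.
So s_{77} = s_{0 + ((77-0) mod 6)} = s_5 = 17.

17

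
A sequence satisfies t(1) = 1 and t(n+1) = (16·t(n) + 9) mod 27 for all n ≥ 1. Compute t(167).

t(1) = 1,  t(2) = 25,  t(3) = 4,  t(4) = 19,  t(5) = 16,  t(6) = 22,  t(7) = 10,  t(8) = 7,  t(9) = 13,  t(10) = 1.
The sequence repeats with period 9.
(167 - 1) mod 9 = 4, so t(167) = t(5) = 16.

16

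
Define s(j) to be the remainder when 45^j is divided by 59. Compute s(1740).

We have s(0) = 1,  s(1) = 45,  s(2) = 19,  s(3) = 29,  s(4) = 7,  s(5) = 20,  s(6) = 15,  s(7) = 26,  s(8) = 49,  s(9) = 22,  s(10) = 46,  s(11) = 5,  s(12) = 48,  s(13) = 36,  s(14) = 27,  s(15) = 35,  s(16) = 41,  s(17) = 16,  s(18) = 12,  s(19) = 9,  s(20) = 51,  s(21) = 53,  s(22) = 25,  s(23) = 4,  s(24) = 3,  s(25) = 17,  s(26) = 57,  s(27) = 28,  s(28) = 21,  s(29) = 1.
The sequence repeats with period 29.
So s(1740) = s(0 + ((1740-0) mod 29)) = s(0) = 1.

1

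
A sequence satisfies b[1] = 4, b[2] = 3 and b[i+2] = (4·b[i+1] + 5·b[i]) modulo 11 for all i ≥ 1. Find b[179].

b[1] = 4, b[2] = 3, b[3] = 10, b[4] = 0, b[5] = 6, b[6] = 2, b[7] = 5, b[8] = 8, b[9] = 2, b[10] = 4, b[11] = 4, b[12] = 3.
The sequence repeats with period 10.
So b[179] = b[1 + ((179-1) mod 10)] = b[9] = 2.

2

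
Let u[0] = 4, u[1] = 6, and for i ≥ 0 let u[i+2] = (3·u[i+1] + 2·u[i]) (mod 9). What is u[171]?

u[0] = 4, u[1] = 6, u[2] = 8, u[3] = 0, u[4] = 7, u[5] = 3, u[6] = 5, u[7] = 3, u[8] = 1, u[9] = 0, u[10] = 2, u[11] = 6, u[12] = 4, u[13] = 6.
The sequence repeats with period 12.
So u[171] = u[0 + ((171-0) mod 12)] = u[3] = 0.

0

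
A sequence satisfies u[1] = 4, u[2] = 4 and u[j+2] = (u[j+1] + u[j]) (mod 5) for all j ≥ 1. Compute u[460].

0

u[1] = 4, u[2] = 4, u[3] = 3, u[4] = 2, u[5] = 0, u[6] = 2, u[7] = 2, u[8] = 4, u[9] = 1, u[10] = 0, u[11] = 1, u[12] = 1, u[13] = 2, u[14] = 3, u[15] = 0, u[16] = 3, u[17] = 3, u[18] = 1, u[19] = 4, u[20] = 0, u[21] = 4, u[22] = 4.
The sequence repeats with period 20.
(460 - 1) mod 20 = 19, so u[460] = u[20] = 0.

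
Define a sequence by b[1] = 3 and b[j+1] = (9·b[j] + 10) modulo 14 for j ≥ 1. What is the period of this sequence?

Listing terms: b[1] = 3; b[2] = 9; b[3] = 7; b[4] = 3.
Since b[4] = b[1] = 3, the sequence is periodic with period 3.

3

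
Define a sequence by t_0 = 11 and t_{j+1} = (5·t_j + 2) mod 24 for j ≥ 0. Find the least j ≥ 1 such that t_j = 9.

t_0 = 11, t_1 = 9, t_2 = 23, t_3 = 21, t_4 = 11.
Since t_4 = t_0 = 11, the sequence is periodic with period 4.
The value 9 first appears (with j ≥ 1) at t_1.

1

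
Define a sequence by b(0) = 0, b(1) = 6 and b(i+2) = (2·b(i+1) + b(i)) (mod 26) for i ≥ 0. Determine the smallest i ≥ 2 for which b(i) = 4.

b(0) = 0, b(1) = 6, b(2) = 12, b(3) = 4, b(4) = 20, b(5) = 18, b(6) = 4, b(7) = 0, b(8) = 4, b(9) = 8, b(10) = 20, b(11) = 22, b(12) = 12, b(13) = 20, b(14) = 0, b(15) = 20, b(16) = 14, b(17) = 22, b(18) = 6, b(19) = 8, b(20) = 22, b(21) = 0, b(22) = 22, b(23) = 18, b(24) = 6, b(25) = 4, b(26) = 14, b(27) = 6, b(28) = 0, b(29) = 6.
The sequence repeats with period 28.
The value 4 first appears (with i ≥ 2) at b(3).

3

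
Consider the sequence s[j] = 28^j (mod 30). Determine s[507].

22

s[0] = 1; s[1] = 28; s[2] = 4; s[3] = 22; s[4] = 16; s[5] = 28.
Since s[5] = s[1] = 28, the sequence is eventually periodic: after a pre-period of length 1 it cycles with period 4.
For j ≥ 1, s[j] depends only on (j - 1) mod 4. (507 - 1) mod 4 = 2, so s[507] = s[3] = 22.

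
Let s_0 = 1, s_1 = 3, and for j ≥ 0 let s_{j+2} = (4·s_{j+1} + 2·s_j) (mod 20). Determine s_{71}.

s_0 = 1; s_1 = 3; s_2 = 14; s_3 = 2; s_4 = 16; s_5 = 8; s_6 = 4; s_7 = 12; s_8 = 16; s_9 = 8.
Since (s_8, s_9) = (s_4, s_5) = (16, 8) (two consecutive terms determine the rest), the sequence is eventually periodic: after a pre-period of length 4 it cycles with period 4.
For j ≥ 4, s_j depends only on (j - 4) mod 4. (71 - 4) mod 4 = 3, so s_{71} = s_7 = 12.

12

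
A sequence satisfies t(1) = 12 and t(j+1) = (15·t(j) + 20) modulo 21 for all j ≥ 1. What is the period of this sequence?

Listing terms: t(1) = 12,  t(2) = 11,  t(3) = 17,  t(4) = 2,  t(5) = 8,  t(6) = 14,  t(7) = 20,  t(8) = 5,  t(9) = 11.
Since t(9) = t(2) = 11, the sequence is eventually periodic: after a pre-period of length 1 it cycles with period 7.

7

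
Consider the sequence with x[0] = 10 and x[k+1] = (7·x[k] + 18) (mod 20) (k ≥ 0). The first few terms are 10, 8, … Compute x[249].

8

x[0] = 10; x[1] = 8; x[2] = 14; x[3] = 16; x[4] = 10.
Since x[4] = x[0] = 10, the sequence is periodic with period 4.
So x[249] = x[0 + ((249-0) mod 4)] = x[1] = 8.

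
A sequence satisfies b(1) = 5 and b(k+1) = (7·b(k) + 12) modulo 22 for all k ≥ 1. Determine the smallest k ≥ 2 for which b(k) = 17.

Computing terms: b(1) = 5,  b(2) = 3,  b(3) = 11,  b(4) = 1,  b(5) = 19,  b(6) = 13,  b(7) = 15,  b(8) = 7,  b(9) = 17,  b(10) = 21,  b(11) = 5.
Since b(11) = b(1) = 5, the sequence is periodic with period 10.
The value 17 first appears (with k ≥ 2) at b(9).

9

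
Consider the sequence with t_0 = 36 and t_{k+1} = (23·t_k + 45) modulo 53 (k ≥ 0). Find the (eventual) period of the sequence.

4

Listing terms: t_0 = 36,  t_1 = 25,  t_2 = 37,  t_3 = 48,  t_4 = 36.
The sequence repeats with period 4.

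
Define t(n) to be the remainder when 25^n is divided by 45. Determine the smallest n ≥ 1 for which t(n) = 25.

We have t(0) = 1; t(1) = 25; t(2) = 40; t(3) = 10; t(4) = 25.
Since t(4) = t(1) = 25, the sequence is eventually periodic: after a pre-period of length 1 it cycles with period 3.
The value 25 first appears (with n ≥ 1) at t(1).

1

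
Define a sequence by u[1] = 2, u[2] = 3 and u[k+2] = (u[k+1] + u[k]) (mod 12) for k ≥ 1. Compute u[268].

8

Computing terms: u[1] = 2, u[2] = 3, u[3] = 5, u[4] = 8, u[5] = 1, u[6] = 9, u[7] = 10, u[8] = 7, u[9] = 5, u[10] = 0, u[11] = 5, u[12] = 5, u[13] = 10, u[14] = 3, u[15] = 1, u[16] = 4, u[17] = 5, u[18] = 9, u[19] = 2, u[20] = 11, u[21] = 1, u[22] = 0, u[23] = 1, u[24] = 1, u[25] = 2, u[26] = 3.
Since (u[25], u[26]) = (u[1], u[2]) = (2, 3) (two consecutive terms determine the rest), the sequence is periodic with period 24.
So u[268] = u[1 + ((268-1) mod 24)] = u[4] = 8.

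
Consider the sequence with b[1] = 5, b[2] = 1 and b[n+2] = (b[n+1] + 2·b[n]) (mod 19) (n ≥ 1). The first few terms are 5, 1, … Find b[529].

17

We have b[1] = 5, b[2] = 1, b[3] = 11, b[4] = 13, b[5] = 16, b[6] = 4, b[7] = 17, b[8] = 6, b[9] = 2, b[10] = 14, b[11] = 18, b[12] = 8, b[13] = 6, b[14] = 3, b[15] = 15, b[16] = 2, b[17] = 13, b[18] = 17, b[19] = 5, b[20] = 1.
The sequence repeats with period 18.
So b[529] = b[1 + ((529-1) mod 18)] = b[7] = 17.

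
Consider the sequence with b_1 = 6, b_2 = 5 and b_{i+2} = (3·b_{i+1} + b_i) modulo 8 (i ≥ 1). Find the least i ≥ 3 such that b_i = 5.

Listing terms: b_1 = 6, b_2 = 5, b_3 = 5, b_4 = 4, b_5 = 1, b_6 = 7, b_7 = 6, b_8 = 1, b_9 = 1, b_{10} = 4, b_{11} = 5, b_{12} = 3, b_{13} = 6, b_{14} = 5.
Since (b_{13}, b_{14}) = (b_1, b_2) = (6, 5) (two consecutive terms determine the rest), the sequence is periodic with period 12.
The value 5 first appears (with i ≥ 3) at b_3.

3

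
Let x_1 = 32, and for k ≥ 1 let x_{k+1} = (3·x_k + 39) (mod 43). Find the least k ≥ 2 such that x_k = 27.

x_1 = 32, x_2 = 6, x_3 = 14, x_4 = 38, x_5 = 24, x_6 = 25, x_7 = 28, x_8 = 37, x_9 = 21, x_{10} = 16, x_{11} = 1, x_{12} = 42, x_{13} = 36, x_{14} = 18, x_{15} = 7, x_{16} = 17, x_{17} = 4, x_{18} = 8, x_{19} = 20, x_{20} = 13, x_{21} = 35, x_{22} = 15, x_{23} = 41, x_{24} = 33, x_{25} = 9, x_{26} = 23, x_{27} = 22, x_{28} = 19, x_{29} = 10, x_{30} = 26, x_{31} = 31, x_{32} = 3, x_{33} = 5, x_{34} = 11, x_{35} = 29, x_{36} = 40, x_{37} = 30, x_{38} = 0, x_{39} = 39, x_{40} = 27, x_{41} = 34, x_{42} = 12, x_{43} = 32.
The sequence repeats with period 42.
The value 27 first appears (with k ≥ 2) at x_{40}.

40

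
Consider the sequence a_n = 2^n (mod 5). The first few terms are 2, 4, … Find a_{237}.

a_1 = 2,  a_2 = 4,  a_3 = 3,  a_4 = 1,  a_5 = 2.
Since a_5 = a_1 = 2, the sequence is periodic with period 4.
So a_{237} = a_{1 + ((237-1) mod 4)} = a_1 = 2.

2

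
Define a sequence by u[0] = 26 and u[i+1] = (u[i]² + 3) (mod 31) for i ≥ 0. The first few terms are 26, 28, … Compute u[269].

Computing terms: u[0] = 26; u[1] = 28; u[2] = 12; u[3] = 23; u[4] = 5; u[5] = 28.
Since u[5] = u[1] = 28, the sequence is eventually periodic: after a pre-period of length 1 it cycles with period 4.
For i ≥ 1, u[i] depends only on (i - 1) mod 4. (269 - 1) mod 4 = 0, so u[269] = u[1] = 28.

28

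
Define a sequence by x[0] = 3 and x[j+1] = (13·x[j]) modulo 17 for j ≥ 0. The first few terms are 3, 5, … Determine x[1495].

x[0] = 3, x[1] = 5, x[2] = 14, x[3] = 12, x[4] = 3.
Since x[4] = x[0] = 3, the sequence is periodic with period 4.
So x[1495] = x[0 + ((1495-0) mod 4)] = x[3] = 12.

12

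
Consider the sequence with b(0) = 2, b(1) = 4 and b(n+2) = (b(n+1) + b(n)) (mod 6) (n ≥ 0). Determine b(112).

Computing terms: b(0) = 2,  b(1) = 4,  b(2) = 0,  b(3) = 4,  b(4) = 4,  b(5) = 2,  b(6) = 0,  b(7) = 2,  b(8) = 2,  b(9) = 4.
The sequence repeats with period 8.
(112 - 0) mod 8 = 0, so b(112) = b(0) = 2.

2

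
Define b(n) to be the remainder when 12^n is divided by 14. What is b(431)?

Listing terms: b(0) = 1, b(1) = 12, b(2) = 4, b(3) = 6, b(4) = 2, b(5) = 10, b(6) = 8, b(7) = 12.
Since b(7) = b(1) = 12, the sequence is eventually periodic: after a pre-period of length 1 it cycles with period 6.
For n ≥ 1, b(n) depends only on (n - 1) mod 6. (431 - 1) mod 6 = 4, so b(431) = b(5) = 10.

10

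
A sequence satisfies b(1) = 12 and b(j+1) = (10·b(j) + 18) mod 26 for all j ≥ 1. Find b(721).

b(1) = 12; b(2) = 8; b(3) = 20; b(4) = 10; b(5) = 14; b(6) = 2; b(7) = 12.
The sequence repeats with period 6.
So b(721) = b(1 + ((721-1) mod 6)) = b(1) = 12.

12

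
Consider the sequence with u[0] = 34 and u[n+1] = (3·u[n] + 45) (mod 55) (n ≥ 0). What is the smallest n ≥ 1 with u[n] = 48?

11

Listing terms: u[0] = 34; u[1] = 37; u[2] = 46; u[3] = 18; u[4] = 44; u[5] = 12; u[6] = 26; u[7] = 13; u[8] = 29; u[9] = 22; u[10] = 1; u[11] = 48; u[12] = 24; u[13] = 7; u[14] = 11; u[15] = 23; u[16] = 4; u[17] = 2; u[18] = 51; u[19] = 33; u[20] = 34.
Since u[20] = u[0] = 34, the sequence is periodic with period 20.
The value 48 first appears (with n ≥ 1) at u[11].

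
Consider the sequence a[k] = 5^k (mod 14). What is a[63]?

Computing terms: a[1] = 5, a[2] = 11, a[3] = 13, a[4] = 9, a[5] = 3, a[6] = 1, a[7] = 5.
Since a[7] = a[1] = 5, the sequence is periodic with period 6.
So a[63] = a[1 + ((63-1) mod 6)] = a[3] = 13.

13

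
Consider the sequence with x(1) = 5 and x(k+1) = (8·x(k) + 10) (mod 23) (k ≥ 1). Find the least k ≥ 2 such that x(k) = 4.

2

x(1) = 5, x(2) = 4, x(3) = 19, x(4) = 1, x(5) = 18, x(6) = 16, x(7) = 0, x(8) = 10, x(9) = 21, x(10) = 17, x(11) = 8, x(12) = 5.
The sequence repeats with period 11.
The value 4 first appears (with k ≥ 2) at x(2).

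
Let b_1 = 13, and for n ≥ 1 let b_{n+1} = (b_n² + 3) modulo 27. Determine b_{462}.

19

We have b_1 = 13,  b_2 = 10,  b_3 = 22,  b_4 = 1,  b_5 = 4,  b_6 = 19,  b_7 = 13.
Since b_7 = b_1 = 13, the sequence is periodic with period 6.
(462 - 1) mod 6 = 5, so b_{462} = b_6 = 19.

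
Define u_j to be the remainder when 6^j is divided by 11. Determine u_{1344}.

9

We have u_1 = 6,  u_2 = 3,  u_3 = 7,  u_4 = 9,  u_5 = 10,  u_6 = 5,  u_7 = 8,  u_8 = 4,  u_9 = 2,  u_{10} = 1,  u_{11} = 6.
The sequence repeats with period 10.
So u_{1344} = u_{1 + ((1344-1) mod 10)} = u_4 = 9.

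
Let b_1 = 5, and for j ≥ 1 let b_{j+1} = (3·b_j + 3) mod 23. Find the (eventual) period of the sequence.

11

Computing terms: b_1 = 5, b_2 = 18, b_3 = 11, b_4 = 13, b_5 = 19, b_6 = 14, b_7 = 22, b_8 = 0, b_9 = 3, b_{10} = 12, b_{11} = 16, b_{12} = 5.
Since b_{12} = b_1 = 5, the sequence is periodic with period 11.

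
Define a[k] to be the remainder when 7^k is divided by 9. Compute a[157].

Listing terms: a[1] = 7, a[2] = 4, a[3] = 1, a[4] = 7.
The sequence repeats with period 3.
(157 - 1) mod 3 = 0, so a[157] = a[1] = 7.

7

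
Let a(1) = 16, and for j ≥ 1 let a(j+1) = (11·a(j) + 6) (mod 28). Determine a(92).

14

a(1) = 16,  a(2) = 14,  a(3) = 20,  a(4) = 2,  a(5) = 0,  a(6) = 6,  a(7) = 16.
Since a(7) = a(1) = 16, the sequence is periodic with period 6.
(92 - 1) mod 6 = 1, so a(92) = a(2) = 14.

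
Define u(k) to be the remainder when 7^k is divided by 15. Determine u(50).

Listing terms: u(1) = 7; u(2) = 4; u(3) = 13; u(4) = 1; u(5) = 7.
Since u(5) = u(1) = 7, the sequence is periodic with period 4.
So u(50) = u(1 + ((50-1) mod 4)) = u(2) = 4.

4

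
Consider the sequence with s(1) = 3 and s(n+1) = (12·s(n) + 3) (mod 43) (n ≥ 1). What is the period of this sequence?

42

We have s(1) = 3, s(2) = 39, s(3) = 41, s(4) = 22, s(5) = 9, s(6) = 25, s(7) = 2, s(8) = 27, s(9) = 26, s(10) = 14, s(11) = 42, s(12) = 34, s(13) = 24, s(14) = 33, s(15) = 12, s(16) = 18, s(17) = 4, s(18) = 8, s(19) = 13, s(20) = 30, s(21) = 19, s(22) = 16, s(23) = 23, s(24) = 21, s(25) = 40, s(26) = 10, s(27) = 37, s(28) = 17, s(29) = 35, s(30) = 36, s(31) = 5, s(32) = 20, s(33) = 28, s(34) = 38, s(35) = 29, s(36) = 7, s(37) = 1, s(38) = 15, s(39) = 11, s(40) = 6, s(41) = 32, s(42) = 0, s(43) = 3.
The sequence repeats with period 42.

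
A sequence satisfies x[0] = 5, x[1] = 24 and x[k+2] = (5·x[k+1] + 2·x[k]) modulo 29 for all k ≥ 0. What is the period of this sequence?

28

We have x[0] = 5,  x[1] = 24,  x[2] = 14,  x[3] = 2,  x[4] = 9,  x[5] = 20,  x[6] = 2,  x[7] = 21,  x[8] = 22,  x[9] = 7,  x[10] = 21,  x[11] = 3,  x[12] = 28,  x[13] = 1,  x[14] = 3,  x[15] = 17,  x[16] = 4,  x[17] = 25,  x[18] = 17,  x[19] = 19,  x[20] = 13,  x[21] = 16,  x[22] = 19,  x[23] = 11,  x[24] = 6,  x[25] = 23,  x[26] = 11,  x[27] = 14,  x[28] = 5,  x[29] = 24.
Since (x[28], x[29]) = (x[0], x[1]) = (5, 24) (two consecutive terms determine the rest), the sequence is periodic with period 28.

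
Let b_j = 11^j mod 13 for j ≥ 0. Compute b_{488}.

We have b_0 = 1; b_1 = 11; b_2 = 4; b_3 = 5; b_4 = 3; b_5 = 7; b_6 = 12; b_7 = 2; b_8 = 9; b_9 = 8; b_{10} = 10; b_{11} = 6; b_{12} = 1.
The sequence repeats with period 12.
(488 - 0) mod 12 = 8, so b_{488} = b_8 = 9.

9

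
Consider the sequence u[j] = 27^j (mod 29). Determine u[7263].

Computing terms: u[0] = 1,  u[1] = 27,  u[2] = 4,  u[3] = 21,  u[4] = 16,  u[5] = 26,  u[6] = 6,  u[7] = 17,  u[8] = 24,  u[9] = 10,  u[10] = 9,  u[11] = 11,  u[12] = 7,  u[13] = 15,  u[14] = 28,  u[15] = 2,  u[16] = 25,  u[17] = 8,  u[18] = 13,  u[19] = 3,  u[20] = 23,  u[21] = 12,  u[22] = 5,  u[23] = 19,  u[24] = 20,  u[25] = 18,  u[26] = 22,  u[27] = 14,  u[28] = 1.
Since u[28] = u[0] = 1, the sequence is periodic with period 28.
So u[7263] = u[0 + ((7263-0) mod 28)] = u[11] = 11.

11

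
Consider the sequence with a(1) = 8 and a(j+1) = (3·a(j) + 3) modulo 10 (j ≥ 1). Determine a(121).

Computing terms: a(1) = 8,  a(2) = 7,  a(3) = 4,  a(4) = 5,  a(5) = 8.
Since a(5) = a(1) = 8, the sequence is periodic with period 4.
So a(121) = a(1 + ((121-1) mod 4)) = a(1) = 8.

8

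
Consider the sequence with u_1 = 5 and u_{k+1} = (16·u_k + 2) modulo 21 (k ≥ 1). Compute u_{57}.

12

We have u_1 = 5,  u_2 = 19,  u_3 = 12,  u_4 = 5.
Since u_4 = u_1 = 5, the sequence is periodic with period 3.
(57 - 1) mod 3 = 2, so u_{57} = u_3 = 12.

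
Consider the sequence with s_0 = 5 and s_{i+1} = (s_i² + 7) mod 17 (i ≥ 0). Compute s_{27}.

8

s_0 = 5; s_1 = 15; s_2 = 11; s_3 = 9; s_4 = 3; s_5 = 16; s_6 = 8; s_7 = 3.
Since s_7 = s_4 = 3, the sequence is eventually periodic: after a pre-period of length 4 it cycles with period 3.
For i ≥ 4, s_i depends only on (i - 4) mod 3. (27 - 4) mod 3 = 2, so s_{27} = s_6 = 8.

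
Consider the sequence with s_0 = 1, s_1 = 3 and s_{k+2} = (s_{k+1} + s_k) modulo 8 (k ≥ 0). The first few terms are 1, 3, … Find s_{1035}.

We have s_0 = 1,  s_1 = 3,  s_2 = 4,  s_3 = 7,  s_4 = 3,  s_5 = 2,  s_6 = 5,  s_7 = 7,  s_8 = 4,  s_9 = 3,  s_{10} = 7,  s_{11} = 2,  s_{12} = 1,  s_{13} = 3.
Since (s_{12}, s_{13}) = (s_0, s_1) = (1, 3) (two consecutive terms determine the rest), the sequence is periodic with period 12.
(1035 - 0) mod 12 = 3, so s_{1035} = s_3 = 7.

7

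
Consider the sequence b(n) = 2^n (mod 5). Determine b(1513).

b(1) = 2,  b(2) = 4,  b(3) = 3,  b(4) = 1,  b(5) = 2.
The sequence repeats with period 4.
So b(1513) = b(1 + ((1513-1) mod 4)) = b(1) = 2.

2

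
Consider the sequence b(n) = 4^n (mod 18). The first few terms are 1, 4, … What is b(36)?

10

b(0) = 1; b(1) = 4; b(2) = 16; b(3) = 10; b(4) = 4.
Since b(4) = b(1) = 4, the sequence is eventually periodic: after a pre-period of length 1 it cycles with period 3.
For n ≥ 1, b(n) depends only on (n - 1) mod 3. (36 - 1) mod 3 = 2, so b(36) = b(3) = 10.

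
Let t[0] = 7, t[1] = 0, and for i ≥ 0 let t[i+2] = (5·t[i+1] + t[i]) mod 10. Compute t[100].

2

Listing terms: t[0] = 7; t[1] = 0; t[2] = 7; t[3] = 5; t[4] = 2; t[5] = 5; t[6] = 7; t[7] = 0.
Since (t[6], t[7]) = (t[0], t[1]) = (7, 0) (two consecutive terms determine the rest), the sequence is periodic with period 6.
So t[100] = t[0 + ((100-0) mod 6)] = t[4] = 2.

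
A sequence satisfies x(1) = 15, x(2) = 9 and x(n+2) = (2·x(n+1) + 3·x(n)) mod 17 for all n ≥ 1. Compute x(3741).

16

Computing terms: x(1) = 15; x(2) = 9; x(3) = 12; x(4) = 0; x(5) = 2; x(6) = 4; x(7) = 14; x(8) = 6; x(9) = 3; x(10) = 7; x(11) = 6; x(12) = 16; x(13) = 16; x(14) = 12; x(15) = 4; x(16) = 10; x(17) = 15; x(18) = 9.
The sequence repeats with period 16.
(3741 - 1) mod 16 = 12, so x(3741) = x(13) = 16.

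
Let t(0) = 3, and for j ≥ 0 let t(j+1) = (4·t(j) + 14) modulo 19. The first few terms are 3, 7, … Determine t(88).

Listing terms: t(0) = 3, t(1) = 7, t(2) = 4, t(3) = 11, t(4) = 1, t(5) = 18, t(6) = 10, t(7) = 16, t(8) = 2, t(9) = 3.
The sequence repeats with period 9.
(88 - 0) mod 9 = 7, so t(88) = t(7) = 16.

16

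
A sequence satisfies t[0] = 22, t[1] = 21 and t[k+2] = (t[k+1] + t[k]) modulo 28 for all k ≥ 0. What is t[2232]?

t[0] = 22; t[1] = 21; t[2] = 15; t[3] = 8; t[4] = 23; t[5] = 3; t[6] = 26; t[7] = 1; t[8] = 27; t[9] = 0; t[10] = 27; t[11] = 27; t[12] = 26; t[13] = 25; t[14] = 23; t[15] = 20; t[16] = 15; t[17] = 7; t[18] = 22; t[19] = 1; t[20] = 23; t[21] = 24; t[22] = 19; t[23] = 15; t[24] = 6; t[25] = 21; t[26] = 27; t[27] = 20; t[28] = 19; t[29] = 11; t[30] = 2; t[31] = 13; t[32] = 15; t[33] = 0; t[34] = 15; t[35] = 15; t[36] = 2; t[37] = 17; t[38] = 19; t[39] = 8; t[40] = 27; t[41] = 7; t[42] = 6; t[43] = 13; t[44] = 19; t[45] = 4; t[46] = 23; t[47] = 27; t[48] = 22; t[49] = 21.
The sequence repeats with period 48.
So t[2232] = t[0 + ((2232-0) mod 48)] = t[24] = 6.

6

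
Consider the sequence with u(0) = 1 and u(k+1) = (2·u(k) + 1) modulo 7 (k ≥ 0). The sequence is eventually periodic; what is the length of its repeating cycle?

3

u(0) = 1; u(1) = 3; u(2) = 0; u(3) = 1.
The sequence repeats with period 3.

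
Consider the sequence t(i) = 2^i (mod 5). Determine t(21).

Computing terms: t(1) = 2, t(2) = 4, t(3) = 3, t(4) = 1, t(5) = 2.
The sequence repeats with period 4.
So t(21) = t(1 + ((21-1) mod 4)) = t(1) = 2.

2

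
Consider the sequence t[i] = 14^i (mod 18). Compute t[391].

We have t[1] = 14; t[2] = 16; t[3] = 8; t[4] = 4; t[5] = 2; t[6] = 10; t[7] = 14.
Since t[7] = t[1] = 14, the sequence is periodic with period 6.
(391 - 1) mod 6 = 0, so t[391] = t[1] = 14.

14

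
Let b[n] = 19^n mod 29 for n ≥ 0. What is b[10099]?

Listing terms: b[0] = 1, b[1] = 19, b[2] = 13, b[3] = 15, b[4] = 24, b[5] = 21, b[6] = 22, b[7] = 12, b[8] = 25, b[9] = 11, b[10] = 6, b[11] = 27, b[12] = 20, b[13] = 3, b[14] = 28, b[15] = 10, b[16] = 16, b[17] = 14, b[18] = 5, b[19] = 8, b[20] = 7, b[21] = 17, b[22] = 4, b[23] = 18, b[24] = 23, b[25] = 2, b[26] = 9, b[27] = 26, b[28] = 1.
The sequence repeats with period 28.
(10099 - 0) mod 28 = 19, so b[10099] = b[19] = 8.

8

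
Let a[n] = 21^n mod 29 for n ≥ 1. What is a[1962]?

Listing terms: a[1] = 21; a[2] = 6; a[3] = 10; a[4] = 7; a[5] = 2; a[6] = 13; a[7] = 12; a[8] = 20; a[9] = 14; a[10] = 4; a[11] = 26; a[12] = 24; a[13] = 11; a[14] = 28; a[15] = 8; a[16] = 23; a[17] = 19; a[18] = 22; a[19] = 27; a[20] = 16; a[21] = 17; a[22] = 9; a[23] = 15; a[24] = 25; a[25] = 3; a[26] = 5; a[27] = 18; a[28] = 1; a[29] = 21.
The sequence repeats with period 28.
(1962 - 1) mod 28 = 1, so a[1962] = a[2] = 6.

6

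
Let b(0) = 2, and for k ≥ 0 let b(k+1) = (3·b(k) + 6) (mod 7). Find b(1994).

Listing terms: b(0) = 2, b(1) = 5, b(2) = 0, b(3) = 6, b(4) = 3, b(5) = 1, b(6) = 2.
Since b(6) = b(0) = 2, the sequence is periodic with period 6.
(1994 - 0) mod 6 = 2, so b(1994) = b(2) = 0.

0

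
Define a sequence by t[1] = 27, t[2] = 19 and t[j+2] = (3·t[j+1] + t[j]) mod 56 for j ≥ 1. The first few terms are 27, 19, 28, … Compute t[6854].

t[1] = 27, t[2] = 19, t[3] = 28, t[4] = 47, t[5] = 1, t[6] = 50, t[7] = 39, t[8] = 55, t[9] = 36, t[10] = 51, t[11] = 21, t[12] = 2, t[13] = 27, t[14] = 27, t[15] = 52, t[16] = 15, t[17] = 41, t[18] = 26, t[19] = 7, t[20] = 47, t[21] = 36, t[22] = 43, t[23] = 53, t[24] = 34, t[25] = 43, t[26] = 51, t[27] = 28, t[28] = 23, t[29] = 41, t[30] = 34, t[31] = 31, t[32] = 15, t[33] = 20, t[34] = 19, t[35] = 21, t[36] = 26, t[37] = 43, t[38] = 43, t[39] = 4, t[40] = 55, t[41] = 1, t[42] = 2, t[43] = 7, t[44] = 23, t[45] = 20, t[46] = 27, t[47] = 45, t[48] = 50, t[49] = 27, t[50] = 19.
The sequence repeats with period 48.
(6854 - 1) mod 48 = 37, so t[6854] = t[38] = 43.

43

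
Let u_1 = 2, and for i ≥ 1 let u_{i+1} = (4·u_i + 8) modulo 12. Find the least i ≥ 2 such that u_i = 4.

Listing terms: u_1 = 2; u_2 = 4; u_3 = 0; u_4 = 8; u_5 = 4.
Since u_5 = u_2 = 4, the sequence is eventually periodic: after a pre-period of length 1 it cycles with period 3.
The value 4 first appears (with i ≥ 2) at u_2.

2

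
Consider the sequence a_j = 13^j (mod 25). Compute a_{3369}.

23

a_1 = 13,  a_2 = 19,  a_3 = 22,  a_4 = 11,  a_5 = 18,  a_6 = 9,  a_7 = 17,  a_8 = 21,  a_9 = 23,  a_{10} = 24,  a_{11} = 12,  a_{12} = 6,  a_{13} = 3,  a_{14} = 14,  a_{15} = 7,  a_{16} = 16,  a_{17} = 8,  a_{18} = 4,  a_{19} = 2,  a_{20} = 1,  a_{21} = 13.
The sequence repeats with period 20.
(3369 - 1) mod 20 = 8, so a_{3369} = a_9 = 23.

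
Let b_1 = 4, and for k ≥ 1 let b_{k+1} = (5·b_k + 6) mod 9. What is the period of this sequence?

Listing terms: b_1 = 4,  b_2 = 8,  b_3 = 1,  b_4 = 2,  b_5 = 7,  b_6 = 5,  b_7 = 4.
Since b_7 = b_1 = 4, the sequence is periodic with period 6.

6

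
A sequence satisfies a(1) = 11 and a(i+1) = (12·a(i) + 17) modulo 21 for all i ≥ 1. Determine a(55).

Listing terms: a(1) = 11, a(2) = 2, a(3) = 20, a(4) = 5, a(5) = 14, a(6) = 17, a(7) = 11.
The sequence repeats with period 6.
So a(55) = a(1 + ((55-1) mod 6)) = a(1) = 11.

11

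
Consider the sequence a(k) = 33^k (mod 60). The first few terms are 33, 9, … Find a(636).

21

We have a(1) = 33; a(2) = 9; a(3) = 57; a(4) = 21; a(5) = 33.
The sequence repeats with period 4.
So a(636) = a(1 + ((636-1) mod 4)) = a(4) = 21.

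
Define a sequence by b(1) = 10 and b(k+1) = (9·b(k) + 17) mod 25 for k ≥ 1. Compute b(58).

Computing terms: b(1) = 10,  b(2) = 7,  b(3) = 5,  b(4) = 12,  b(5) = 0,  b(6) = 17,  b(7) = 20,  b(8) = 22,  b(9) = 15,  b(10) = 2,  b(11) = 10.
The sequence repeats with period 10.
So b(58) = b(1 + ((58-1) mod 10)) = b(8) = 22.

22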